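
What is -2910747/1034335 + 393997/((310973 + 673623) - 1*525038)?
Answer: -930132182831/475336923930 ≈ -1.9568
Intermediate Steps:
-2910747/1034335 + 393997/((310973 + 673623) - 1*525038) = -2910747*1/1034335 + 393997/(984596 - 525038) = -2910747/1034335 + 393997/459558 = -930132182831/475336923930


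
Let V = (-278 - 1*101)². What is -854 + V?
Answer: 142787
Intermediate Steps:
V = 143641 (V = (-278 - 101)² = (-379)² = 143641)
-854 + V = -854 + 143641 = 142787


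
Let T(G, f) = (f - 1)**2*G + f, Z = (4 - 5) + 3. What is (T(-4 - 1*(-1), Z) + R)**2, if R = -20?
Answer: 441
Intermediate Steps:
Z = 2 (Z = -1 + 3 = 2)
T(G, f) = f + G*(-1 + f)**2 (T(G, f) = (-1 + f)**2*G + f = G*(-1 + f)**2 + f = f + G*(-1 + f)**2)
(T(-4 - 1*(-1), Z) + R)**2 = ((2 + (-4 - 1*(-1))*(-1 + 2)**2) - 20)**2 = ((2 + (-4 + 1)*1**2) - 20)**2 = ((2 - 3*1) - 20)**2 = ((2 - 3) - 20)**2 = (-1 - 20)**2 = (-21)**2 = 441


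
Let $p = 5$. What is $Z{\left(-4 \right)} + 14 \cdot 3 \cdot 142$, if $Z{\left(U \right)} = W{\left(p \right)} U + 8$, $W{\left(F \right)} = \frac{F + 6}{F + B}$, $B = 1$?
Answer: $\frac{17894}{3} \approx 5964.7$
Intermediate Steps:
$W{\left(F \right)} = \frac{6 + F}{1 + F}$ ($W{\left(F \right)} = \frac{F + 6}{F + 1} = \frac{6 + F}{1 + F}$)
$Z{\left(U \right)} = 8 + \frac{11 U}{6}$ ($Z{\left(U \right)} = \frac{6 + 5}{1 + 5} U + 8 = \frac{1}{6} \cdot 11 U + 8 = \frac{11 U}{6} + 8 = 8 + \frac{11 U}{6}$)
$Z{\left(-4 \right)} + 14 \cdot 3 \cdot 142 = \left(8 + \frac{11}{6} \left(-4\right)\right) + 14 \cdot 3 \cdot 142 = \left(8 - \frac{22}{3}\right) + 42 \cdot 142 = \frac{2}{3} + 5964 = \frac{17894}{3}$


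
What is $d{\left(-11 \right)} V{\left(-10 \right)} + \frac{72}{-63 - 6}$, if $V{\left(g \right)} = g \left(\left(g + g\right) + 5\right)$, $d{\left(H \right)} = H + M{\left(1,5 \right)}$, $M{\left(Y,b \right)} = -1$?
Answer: $- \frac{41424}{23} \approx -1801.0$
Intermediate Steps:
$d{\left(H \right)} = -1 + H$ ($d{\left(H \right)} = H - 1 = -1 + H$)
$V{\left(g \right)} = g \left(5 + 2 g\right)$ ($V{\left(g \right)} = g \left(2 g + 5\right) = g \left(5 + 2 g\right)$)
$d{\left(-11 \right)} V{\left(-10 \right)} + \frac{72}{-63 - 6} = \left(-1 - 11\right) \left(- 10 \left(5 + 2 \left(-10\right)\right)\right) + \frac{72}{-63 - 6} = - 12 \left(- 10 \left(5 - 20\right)\right) + \frac{72}{-63 - 6} = - 12 \left(\left(-10\right) \left(-15\right)\right) + \frac{72}{-69} = \left(-12\right) 150 + 72 \left(- \frac{1}{69}\right) = -1800 - \frac{24}{23} = - \frac{41424}{23}$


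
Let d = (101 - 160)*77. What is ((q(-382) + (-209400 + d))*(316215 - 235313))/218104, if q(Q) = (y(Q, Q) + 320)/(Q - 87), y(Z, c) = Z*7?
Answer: -4058728467763/51145388 ≈ -79357.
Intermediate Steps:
d = -4543 (d = -59*77 = -4543)
y(Z, c) = 7*Z
q(Q) = (320 + 7*Q)/(-87 + Q) (q(Q) = (7*Q + 320)/(Q - 87) = (320 + 7*Q)/(-87 + Q))
((q(-382) + (-209400 + d))*(316215 - 235313))/218104 = (((320 + 7*(-382))/(-87 - 382) + (-209400 - 4543))*(316215 - 235313))/218104 = (((320 - 2674)/(-469) - 213943)*80902)*(1/218104) = ((-1/469*(-2354) - 213943)*80902)*(1/218104) = ((2354/469 - 213943)*80902)*(1/218104) = -100336913/469*80902*(1/218104) = -8117456935526/469*1/218104 = -4058728467763/51145388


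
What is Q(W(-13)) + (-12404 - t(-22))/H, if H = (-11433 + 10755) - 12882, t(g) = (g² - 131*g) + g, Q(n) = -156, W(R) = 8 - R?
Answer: -524903/3390 ≈ -154.84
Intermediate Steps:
t(g) = g² - 130*g
H = -13560 (H = -678 - 12882 = -13560)
Q(W(-13)) + (-12404 - t(-22))/H = -156 + (-12404 - (-22)*(-130 - 22))/(-13560) = -156 + (-12404 - (-22)*(-152))*(-1/13560) = -156 + (-12404 - 1*3344)*(-1/13560) = -156 + (-12404 - 3344)*(-1/13560) = -156 - 15748*(-1/13560) = -156 + 3937/3390 = -524903/3390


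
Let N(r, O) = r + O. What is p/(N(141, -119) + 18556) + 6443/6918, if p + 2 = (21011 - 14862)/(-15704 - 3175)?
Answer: 188289651070/202198186743 ≈ 0.93121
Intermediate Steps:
N(r, O) = O + r
p = -43907/18879 (p = -2 + (21011 - 14862)/(-15704 - 3175) = -2 + 6149/(-18879) = -2 + 6149*(-1/18879) = -2 - 6149/18879 = -43907/18879 ≈ -2.3257)
p/(N(141, -119) + 18556) + 6443/6918 = -43907/(18879*((-119 + 141) + 18556)) + 6443/6918 = -43907/(18879*(22 + 18556)) + 6443*(1/6918) = -43907/18879/18578 + 6443/6918 = -43907/18879*1/18578 + 6443/6918 = -43907/350734062 + 6443/6918 = 188289651070/202198186743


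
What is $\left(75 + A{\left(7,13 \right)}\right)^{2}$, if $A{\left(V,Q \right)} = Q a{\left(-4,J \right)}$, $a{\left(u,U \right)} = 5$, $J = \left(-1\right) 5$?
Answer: $19600$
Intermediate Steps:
$J = -5$
$A{\left(V,Q \right)} = 5 Q$ ($A{\left(V,Q \right)} = Q 5 = 5 Q$)
$\left(75 + A{\left(7,13 \right)}\right)^{2} = \left(75 + 5 \cdot 13\right)^{2} = \left(75 + 65\right)^{2} = 140^{2} = 19600$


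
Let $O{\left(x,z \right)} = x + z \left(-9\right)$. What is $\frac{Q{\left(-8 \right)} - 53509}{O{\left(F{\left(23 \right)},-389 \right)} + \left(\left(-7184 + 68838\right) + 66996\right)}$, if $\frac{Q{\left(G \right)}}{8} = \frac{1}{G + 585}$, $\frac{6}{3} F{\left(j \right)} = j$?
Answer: $- \frac{12349874}{30503105} \approx -0.40487$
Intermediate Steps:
$F{\left(j \right)} = \frac{j}{2}$
$O{\left(x,z \right)} = x - 9 z$
$Q{\left(G \right)} = \frac{8}{585 + G}$ ($Q{\left(G \right)} = \frac{8}{G + 585} = \frac{8}{585 + G}$)
$\frac{Q{\left(-8 \right)} - 53509}{O{\left(F{\left(23 \right)},-389 \right)} + \left(\left(-7184 + 68838\right) + 66996\right)} = \frac{\frac{8}{585 - 8} - 53509}{\left(\frac{1}{2} \cdot 23 - -3501\right) + \left(\left(-7184 + 68838\right) + 66996\right)} = \frac{\frac{8}{577} - 53509}{\left(\frac{23}{2} + 3501\right) + \left(61654 + 66996\right)} = \frac{8 \cdot \frac{1}{577} - 53509}{\frac{7025}{2} + 128650} = \frac{\frac{8}{577} - 53509}{\frac{264325}{2}} = \left(- \frac{30874685}{577}\right) \frac{2}{264325} = - \frac{12349874}{30503105}$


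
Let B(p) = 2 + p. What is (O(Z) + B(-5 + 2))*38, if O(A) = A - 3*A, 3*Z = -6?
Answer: 114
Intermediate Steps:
Z = -2 (Z = (⅓)*(-6) = -2)
O(A) = -2*A
(O(Z) + B(-5 + 2))*38 = (-2*(-2) + (2 + (-5 + 2)))*38 = (4 + (2 - 3))*38 = (4 - 1)*38 = 3*38 = 114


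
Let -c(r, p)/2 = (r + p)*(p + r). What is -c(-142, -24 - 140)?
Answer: 187272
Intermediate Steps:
c(r, p) = -2*(p + r)² (c(r, p) = -2*(r + p)*(p + r) = -2*(p + r)*(p + r) = -2*(p + r)²)
-c(-142, -24 - 140) = -(-2)*((-24 - 140) - 142)² = -(-2)*(-164 - 142)² = -(-2)*(-306)² = -(-2)*93636 = -1*(-187272) = 187272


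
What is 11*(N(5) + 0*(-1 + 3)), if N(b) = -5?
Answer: -55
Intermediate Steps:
11*(N(5) + 0*(-1 + 3)) = 11*(-5 + 0*(-1 + 3)) = 11*(-5 + 0*2) = 11*(-5 + 0) = 11*(-5) = -55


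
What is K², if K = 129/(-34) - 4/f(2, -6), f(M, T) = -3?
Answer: 63001/10404 ≈ 6.0555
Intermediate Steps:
K = -251/102 (K = 129/(-34) - 4/(-3) = 129*(-1/34) - 4*(-⅓) = -129/34 + 4/3 = -251/102 ≈ -2.4608)
K² = (-251/102)² = 63001/10404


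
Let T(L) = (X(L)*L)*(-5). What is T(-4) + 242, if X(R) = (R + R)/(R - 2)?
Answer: 806/3 ≈ 268.67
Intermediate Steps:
X(R) = 2*R/(-2 + R) (X(R) = (2*R)/(-2 + R) = 2*R/(-2 + R))
T(L) = -10*L**2/(-2 + L) (T(L) = ((2*L/(-2 + L))*L)*(-5) = (2*L**2/(-2 + L))*(-5) = -10*L**2/(-2 + L))
T(-4) + 242 = -10*(-4)**2/(-2 - 4) + 242 = -10*16/(-6) + 242 = -10*16*(-1/6) + 242 = 80/3 + 242 = 806/3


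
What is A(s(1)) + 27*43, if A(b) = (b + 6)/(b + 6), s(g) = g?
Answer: 1162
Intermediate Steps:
A(b) = 1 (A(b) = (6 + b)/(6 + b) = 1)
A(s(1)) + 27*43 = 1 + 27*43 = 1 + 1161 = 1162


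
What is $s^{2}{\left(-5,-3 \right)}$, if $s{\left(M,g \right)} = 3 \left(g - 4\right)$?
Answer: $441$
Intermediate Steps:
$s{\left(M,g \right)} = -12 + 3 g$ ($s{\left(M,g \right)} = 3 \left(-4 + g\right) = -12 + 3 g$)
$s^{2}{\left(-5,-3 \right)} = \left(-12 + 3 \left(-3\right)\right)^{2} = \left(-12 - 9\right)^{2} = \left(-21\right)^{2} = 441$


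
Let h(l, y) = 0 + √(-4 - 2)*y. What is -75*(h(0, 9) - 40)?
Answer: 3000 - 675*I*√6 ≈ 3000.0 - 1653.4*I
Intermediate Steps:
h(l, y) = I*y*√6 (h(l, y) = 0 + √(-6)*y = 0 + (I*√6)*y = 0 + I*y*√6 = I*y*√6)
-75*(h(0, 9) - 40) = -75*(I*9*√6 - 40) = -75*(9*I*√6 - 40) = -75*(-40 + 9*I*√6) = 3000 - 675*I*√6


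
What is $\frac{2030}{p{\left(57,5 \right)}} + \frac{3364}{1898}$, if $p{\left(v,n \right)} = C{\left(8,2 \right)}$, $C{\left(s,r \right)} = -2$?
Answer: $- \frac{961553}{949} \approx -1013.2$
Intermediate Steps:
$p{\left(v,n \right)} = -2$
$\frac{2030}{p{\left(57,5 \right)}} + \frac{3364}{1898} = \frac{2030}{-2} + \frac{3364}{1898} = 2030 \left(- \frac{1}{2}\right) + 3364 \cdot \frac{1}{1898} = -1015 + \frac{1682}{949} = - \frac{961553}{949}$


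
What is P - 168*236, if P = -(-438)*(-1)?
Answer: -40086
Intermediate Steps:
P = -438 (P = -146*3 = -438)
P - 168*236 = -438 - 168*236 = -438 - 39648 = -40086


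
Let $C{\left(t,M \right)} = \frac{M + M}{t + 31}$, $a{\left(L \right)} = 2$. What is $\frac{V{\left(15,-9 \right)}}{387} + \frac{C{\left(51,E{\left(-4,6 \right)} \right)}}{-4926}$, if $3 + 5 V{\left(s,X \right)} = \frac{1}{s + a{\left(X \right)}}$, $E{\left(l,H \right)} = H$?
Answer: $- \frac{343189}{221455719} \approx -0.0015497$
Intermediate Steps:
$V{\left(s,X \right)} = - \frac{3}{5} + \frac{1}{5 \left(2 + s\right)}$ ($V{\left(s,X \right)} = - \frac{3}{5} + \frac{1}{5 \left(s + 2\right)} = - \frac{3}{5} + \frac{1}{5 \left(2 + s\right)}$)
$C{\left(t,M \right)} = \frac{2 M}{31 + t}$
$\frac{V{\left(15,-9 \right)}}{387} + \frac{C{\left(51,E{\left(-4,6 \right)} \right)}}{-4926} = \frac{\frac{1}{5} \frac{1}{2 + 15} \left(-5 - 45\right)}{387} + \frac{2 \cdot 6 \frac{1}{31 + 51}}{-4926} = \frac{-5 - 45}{5 \cdot 17} \cdot \frac{1}{387} + 2 \cdot 6 \cdot \frac{1}{82} \left(- \frac{1}{4926}\right) = \frac{1}{5} \cdot \frac{1}{17} \left(-50\right) \frac{1}{387} + 2 \cdot 6 \cdot \frac{1}{82} \left(- \frac{1}{4926}\right) = \left(- \frac{10}{17}\right) \frac{1}{387} + \frac{6}{41} \left(- \frac{1}{4926}\right) = - \frac{10}{6579} - \frac{1}{33661} = - \frac{343189}{221455719}$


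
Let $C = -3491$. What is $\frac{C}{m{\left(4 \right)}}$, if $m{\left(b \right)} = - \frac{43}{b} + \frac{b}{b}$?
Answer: $\frac{13964}{39} \approx 358.05$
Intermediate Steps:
$m{\left(b \right)} = 1 - \frac{43}{b}$ ($m{\left(b \right)} = - \frac{43}{b} + 1 = 1 - \frac{43}{b}$)
$\frac{C}{m{\left(4 \right)}} = - \frac{3491}{\frac{1}{4} \left(-43 + 4\right)} = - \frac{3491}{\frac{1}{4} \left(-39\right)} = - \frac{3491}{- \frac{39}{4}} = \left(-3491\right) \left(- \frac{4}{39}\right) = \frac{13964}{39}$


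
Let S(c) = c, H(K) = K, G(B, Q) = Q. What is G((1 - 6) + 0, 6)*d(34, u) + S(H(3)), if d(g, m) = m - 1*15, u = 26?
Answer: 69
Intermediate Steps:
d(g, m) = -15 + m (d(g, m) = m - 15 = -15 + m)
G((1 - 6) + 0, 6)*d(34, u) + S(H(3)) = 6*(-15 + 26) + 3 = 6*11 + 3 = 66 + 3 = 69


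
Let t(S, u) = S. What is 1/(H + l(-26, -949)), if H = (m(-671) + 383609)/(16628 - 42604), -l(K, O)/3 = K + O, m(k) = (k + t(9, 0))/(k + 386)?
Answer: 435480/1267347869 ≈ 0.00034362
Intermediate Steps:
m(k) = (9 + k)/(386 + k) (m(k) = (k + 9)/(k + 386) = (9 + k)/(386 + k))
l(K, O) = -3*K - 3*O (l(K, O) = -3*(K + O) = -3*K - 3*O)
H = -6431131/435480 (H = ((9 - 671)/(386 - 671) + 383609)/(16628 - 42604) = (-662/(-285) + 383609)/(-25976) = (-1/285*(-662) + 383609)*(-1/25976) = (662/285 + 383609)*(-1/25976) = (109329227/285)*(-1/25976) = -6431131/435480 ≈ -14.768)
1/(H + l(-26, -949)) = 1/(-6431131/435480 + (-3*(-26) - 3*(-949))) = 1/(-6431131/435480 + (78 + 2847)) = 1/(-6431131/435480 + 2925) = 1/(1267347869/435480) = 435480/1267347869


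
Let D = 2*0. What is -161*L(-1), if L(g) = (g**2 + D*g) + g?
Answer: 0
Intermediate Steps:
D = 0
L(g) = g + g**2 (L(g) = (g**2 + 0*g) + g = (g**2 + 0) + g = g**2 + g = g + g**2)
-161*L(-1) = -(-161)*(1 - 1) = -(-161)*0 = -161*0 = 0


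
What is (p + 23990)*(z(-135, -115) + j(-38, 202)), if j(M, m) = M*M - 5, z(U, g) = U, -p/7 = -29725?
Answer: 302612760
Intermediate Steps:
p = 208075 (p = -7*(-29725) = 208075)
j(M, m) = -5 + M² (j(M, m) = M² - 5 = -5 + M²)
(p + 23990)*(z(-135, -115) + j(-38, 202)) = (208075 + 23990)*(-135 + (-5 + (-38)²)) = 232065*(-135 + (-5 + 1444)) = 232065*(-135 + 1439) = 232065*1304 = 302612760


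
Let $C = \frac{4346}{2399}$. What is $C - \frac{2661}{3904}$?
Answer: $\frac{10583045}{9365696} \approx 1.13$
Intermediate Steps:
$C = \frac{4346}{2399}$ ($C = 4346 \cdot \frac{1}{2399} = \frac{4346}{2399} \approx 1.8116$)
$C - \frac{2661}{3904} = \frac{4346}{2399} - \frac{2661}{3904} = \frac{10583045}{9365696}$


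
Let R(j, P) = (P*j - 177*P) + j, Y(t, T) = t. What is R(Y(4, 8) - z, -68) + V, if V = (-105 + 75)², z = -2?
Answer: 12534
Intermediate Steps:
R(j, P) = j - 177*P + P*j (R(j, P) = (-177*P + P*j) + j = j - 177*P + P*j)
V = 900 (V = (-30)² = 900)
R(Y(4, 8) - z, -68) + V = ((4 - 1*(-2)) - 177*(-68) - 68*(4 - 1*(-2))) + 900 = ((4 + 2) + 12036 - 68*(4 + 2)) + 900 = (6 + 12036 - 68*6) + 900 = (6 + 12036 - 408) + 900 = 11634 + 900 = 12534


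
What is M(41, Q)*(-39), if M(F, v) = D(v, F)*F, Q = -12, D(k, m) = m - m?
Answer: 0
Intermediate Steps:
D(k, m) = 0
M(F, v) = 0 (M(F, v) = 0*F = 0)
M(41, Q)*(-39) = 0*(-39) = 0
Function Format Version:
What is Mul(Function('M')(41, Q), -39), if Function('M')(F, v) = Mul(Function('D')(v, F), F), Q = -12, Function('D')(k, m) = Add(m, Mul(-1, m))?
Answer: 0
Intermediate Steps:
Function('D')(k, m) = 0
Function('M')(F, v) = 0 (Function('M')(F, v) = Mul(0, F) = 0)
Mul(Function('M')(41, Q), -39) = Mul(0, -39) = 0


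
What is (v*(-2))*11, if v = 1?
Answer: -22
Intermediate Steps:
(v*(-2))*11 = (1*(-2))*11 = -2*11 = -22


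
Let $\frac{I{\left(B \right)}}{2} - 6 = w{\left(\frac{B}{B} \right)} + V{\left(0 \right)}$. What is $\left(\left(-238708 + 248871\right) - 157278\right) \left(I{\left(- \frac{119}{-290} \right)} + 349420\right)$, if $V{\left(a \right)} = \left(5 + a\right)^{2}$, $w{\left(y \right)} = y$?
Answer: $-51414338660$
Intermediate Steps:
$I{\left(B \right)} = 64$ ($I{\left(B \right)} = 12 + 2 \left(\frac{B}{B} + \left(5 + 0\right)^{2}\right) = 12 + 2 \left(1 + 5^{2}\right) = 12 + 2 \left(1 + 25\right) = 12 + 2 \cdot 26 = 12 + 52 = 64$)
$\left(\left(-238708 + 248871\right) - 157278\right) \left(I{\left(- \frac{119}{-290} \right)} + 349420\right) = \left(\left(-238708 + 248871\right) - 157278\right) \left(64 + 349420\right) = \left(10163 - 157278\right) 349484 = \left(-147115\right) 349484 = -51414338660$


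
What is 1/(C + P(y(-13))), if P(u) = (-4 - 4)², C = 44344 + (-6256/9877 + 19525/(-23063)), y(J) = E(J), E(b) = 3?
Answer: 13399603/595029738815 ≈ 2.2519e-5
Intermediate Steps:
y(J) = 3
C = 594172164223/13399603 (C = 44344 + (-6256*1/9877 + 19525*(-1/23063)) = 44344 + (-368/581 - 19525/23063) = 44344 - 19831209/13399603 = 594172164223/13399603 ≈ 44343.)
P(u) = 64 (P(u) = (-8)² = 64)
1/(C + P(y(-13))) = 1/(594172164223/13399603 + 64) = 1/(595029738815/13399603) = 13399603/595029738815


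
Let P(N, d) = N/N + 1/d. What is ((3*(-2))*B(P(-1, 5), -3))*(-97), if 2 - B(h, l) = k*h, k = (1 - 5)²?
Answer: -50052/5 ≈ -10010.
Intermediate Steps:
P(N, d) = 1 + 1/d
k = 16 (k = (-4)² = 16)
B(h, l) = 2 - 16*h
((3*(-2))*B(P(-1, 5), -3))*(-97) = ((3*(-2))*(2 - 16*(1 + 5)/5))*(-97) = -6*(2 - 16*6/5)*(-97) = -6*(2 - 96/5)*(-97) = -6*(-86/5)*(-97) = (516/5)*(-97) = -50052/5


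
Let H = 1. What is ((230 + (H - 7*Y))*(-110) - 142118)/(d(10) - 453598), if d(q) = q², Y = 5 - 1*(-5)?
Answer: 26638/75583 ≈ 0.35243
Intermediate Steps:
Y = 10 (Y = 5 + 5 = 10)
((230 + (H - 7*Y))*(-110) - 142118)/(d(10) - 453598) = ((230 + (1 - 7*10))*(-110) - 142118)/(10² - 453598) = ((230 + (1 - 70))*(-110) - 142118)/(100 - 453598) = ((230 - 69)*(-110) - 142118)/(-453498) = (161*(-110) - 142118)*(-1/453498) = (-17710 - 142118)*(-1/453498) = -159828*(-1/453498) = 26638/75583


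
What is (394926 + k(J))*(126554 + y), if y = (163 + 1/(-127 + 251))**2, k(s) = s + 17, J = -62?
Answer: 929731390133913/15376 ≈ 6.0466e+10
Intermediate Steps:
k(s) = 17 + s
y = 408565369/15376 (y = (163 + 1/124)**2 = (20213/124)**2 = 408565369/15376 ≈ 26572.)
(394926 + k(J))*(126554 + y) = (394926 + (17 - 62))*(126554 + 408565369/15376) = (394926 - 45)*(2354459673/15376) = 394881*(2354459673/15376) = 929731390133913/15376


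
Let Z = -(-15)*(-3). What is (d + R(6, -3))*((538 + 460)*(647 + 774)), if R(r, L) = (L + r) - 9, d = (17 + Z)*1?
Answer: -48217372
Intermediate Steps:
Z = -45 (Z = -5*9 = -45)
d = -28 (d = (17 - 45)*1 = -28*1 = -28)
R(r, L) = -9 + L + r
(d + R(6, -3))*((538 + 460)*(647 + 774)) = (-28 + (-9 - 3 + 6))*((538 + 460)*(647 + 774)) = (-28 - 6)*(998*1421) = -34*1418158 = -48217372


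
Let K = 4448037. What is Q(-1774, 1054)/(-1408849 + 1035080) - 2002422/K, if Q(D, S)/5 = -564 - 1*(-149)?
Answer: -22400411871/50379949741 ≈ -0.44463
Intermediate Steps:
Q(D, S) = -2075 (Q(D, S) = 5*(-564 - 1*(-149)) = 5*(-564 + 149) = 5*(-415) = -2075)
Q(-1774, 1054)/(-1408849 + 1035080) - 2002422/K = -2075/(-1408849 + 1035080) - 2002422/4448037 = -2075/(-373769) - 2002422*1/4448037 = -2075*(-1/373769) - 667474/1482679 = 2075/373769 - 667474/1482679 = -22400411871/50379949741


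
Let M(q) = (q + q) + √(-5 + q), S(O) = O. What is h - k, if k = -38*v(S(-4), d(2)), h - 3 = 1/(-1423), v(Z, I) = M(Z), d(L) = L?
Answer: -428324/1423 + 114*I ≈ -301.0 + 114.0*I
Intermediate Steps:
M(q) = √(-5 + q) + 2*q (M(q) = 2*q + √(-5 + q) = √(-5 + q) + 2*q)
v(Z, I) = √(-5 + Z) + 2*Z
h = 4268/1423 (h = 3 + 1/(-1423) = 3 - 1/1423 = 4268/1423 ≈ 2.9993)
k = 304 - 114*I (k = -38*(√(-5 - 4) + 2*(-4)) = -38*(√(-9) - 8) = -38*(3*I - 8) = -38*(-8 + 3*I) = 304 - 114*I ≈ 304.0 - 114.0*I)
h - k = 4268/1423 - (304 - 114*I) = 4268/1423 + (-304 + 114*I) = -428324/1423 + 114*I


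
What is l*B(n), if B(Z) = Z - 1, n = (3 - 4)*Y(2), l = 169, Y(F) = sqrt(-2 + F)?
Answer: -169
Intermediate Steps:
n = 0 (n = (3 - 4)*sqrt(-2 + 2) = -sqrt(0) = -1*0 = 0)
B(Z) = -1 + Z
l*B(n) = 169*(-1 + 0) = 169*(-1) = -169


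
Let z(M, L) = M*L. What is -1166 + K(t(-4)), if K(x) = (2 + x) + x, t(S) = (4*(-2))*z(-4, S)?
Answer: -1420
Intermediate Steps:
z(M, L) = L*M
t(S) = 32*S (t(S) = (4*(-2))*(S*(-4)) = -(-32)*S = 32*S)
K(x) = 2 + 2*x
-1166 + K(t(-4)) = -1166 + (2 + 2*(32*(-4))) = -1166 + (2 + 2*(-128)) = -1166 + (2 - 256) = -1166 - 254 = -1420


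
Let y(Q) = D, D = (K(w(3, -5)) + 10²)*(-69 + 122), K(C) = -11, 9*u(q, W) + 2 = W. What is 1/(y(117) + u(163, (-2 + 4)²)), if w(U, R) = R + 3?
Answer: 9/42455 ≈ 0.00021199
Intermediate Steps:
u(q, W) = -2/9 + W/9
w(U, R) = 3 + R
D = 4717 (D = (-11 + 10²)*(-69 + 122) = (-11 + 100)*53 = 89*53 = 4717)
y(Q) = 4717
1/(y(117) + u(163, (-2 + 4)²)) = 1/(4717 + (-2/9 + (-2 + 4)²/9)) = 1/(4717 + (-2/9 + (⅑)*2²)) = 1/(4717 + (-2/9 + (⅑)*4)) = 1/(4717 + (-2/9 + 4/9)) = 1/(4717 + 2/9) = 1/(42455/9) = 9/42455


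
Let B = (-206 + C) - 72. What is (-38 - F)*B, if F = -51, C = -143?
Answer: -5473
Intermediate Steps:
B = -421 (B = (-206 - 143) - 72 = -349 - 72 = -421)
(-38 - F)*B = (-38 - 1*(-51))*(-421) = (-38 + 51)*(-421) = 13*(-421) = -5473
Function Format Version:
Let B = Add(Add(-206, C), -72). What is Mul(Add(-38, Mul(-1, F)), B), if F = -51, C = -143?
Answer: -5473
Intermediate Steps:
B = -421 (B = Add(Add(-206, -143), -72) = Add(-349, -72) = -421)
Mul(Add(-38, Mul(-1, F)), B) = Mul(Add(-38, Mul(-1, -51)), -421) = Mul(Add(-38, 51), -421) = Mul(13, -421) = -5473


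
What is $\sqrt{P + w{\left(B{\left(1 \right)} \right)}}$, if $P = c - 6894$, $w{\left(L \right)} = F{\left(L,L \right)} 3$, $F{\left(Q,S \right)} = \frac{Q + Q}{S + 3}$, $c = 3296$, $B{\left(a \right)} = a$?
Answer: $\frac{i \sqrt{14386}}{2} \approx 59.971 i$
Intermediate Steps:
$F{\left(Q,S \right)} = \frac{2 Q}{3 + S}$
$w{\left(L \right)} = \frac{6 L}{3 + L}$ ($w{\left(L \right)} = \frac{2 L}{3 + L} 3 = \frac{6 L}{3 + L}$)
$P = -3598$ ($P = 3296 - 6894 = -3598$)
$\sqrt{P + w{\left(B{\left(1 \right)} \right)}} = \sqrt{-3598 + 6 \cdot 1 \frac{1}{3 + 1}} = \sqrt{-3598 + 6 \cdot 1 \cdot \frac{1}{4}} = \sqrt{-3598 + \frac{3}{2}} = \sqrt{- \frac{7193}{2}} = \frac{i \sqrt{14386}}{2}$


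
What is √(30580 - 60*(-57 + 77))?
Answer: 2*√7345 ≈ 171.41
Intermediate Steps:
√(30580 - 60*(-57 + 77)) = √(30580 - 60*20) = √(30580 - 1200) = √29380 = 2*√7345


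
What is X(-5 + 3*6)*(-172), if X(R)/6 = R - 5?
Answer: -8256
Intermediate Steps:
X(R) = -30 + 6*R (X(R) = 6*(R - 5) = 6*(-5 + R) = -30 + 6*R)
X(-5 + 3*6)*(-172) = (-30 + 6*(-5 + 3*6))*(-172) = (-30 + 6*(-5 + 18))*(-172) = (-30 + 6*13)*(-172) = (-30 + 78)*(-172) = 48*(-172) = -8256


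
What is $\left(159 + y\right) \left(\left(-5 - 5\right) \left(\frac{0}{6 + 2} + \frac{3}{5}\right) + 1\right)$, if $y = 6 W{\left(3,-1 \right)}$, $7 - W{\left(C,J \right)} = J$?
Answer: $-1035$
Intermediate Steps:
$W{\left(C,J \right)} = 7 - J$
$y = 48$ ($y = 6 \left(7 - -1\right) = 6 \left(7 + 1\right) = 6 \cdot 8 = 48$)
$\left(159 + y\right) \left(\left(-5 - 5\right) \left(\frac{0}{6 + 2} + \frac{3}{5}\right) + 1\right) = \left(159 + 48\right) \left(\left(-5 - 5\right) \left(\frac{0}{6 + 2} + \frac{3}{5}\right) + 1\right) = 207 \left(- 10 \left(\frac{0}{8} + 3 \cdot \frac{1}{5}\right) + 1\right) = 207 \left(- 10 \left(0 \cdot \frac{1}{8} + \frac{3}{5}\right) + 1\right) = 207 \left(- 10 \left(0 + \frac{3}{5}\right) + 1\right) = 207 \left(\left(-10\right) \frac{3}{5} + 1\right) = 207 \left(-6 + 1\right) = 207 \left(-5\right) = -1035$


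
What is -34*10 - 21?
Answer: -361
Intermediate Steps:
-34*10 - 21 = -340 - 21 = -361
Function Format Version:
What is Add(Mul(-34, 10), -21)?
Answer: -361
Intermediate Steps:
Add(Mul(-34, 10), -21) = Add(-340, -21) = -361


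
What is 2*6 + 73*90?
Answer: 6582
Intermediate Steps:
2*6 + 73*90 = 12 + 6570 = 6582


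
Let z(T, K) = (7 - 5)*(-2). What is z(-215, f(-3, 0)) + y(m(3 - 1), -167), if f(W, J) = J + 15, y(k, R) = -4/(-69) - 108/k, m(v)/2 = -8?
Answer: 775/276 ≈ 2.8080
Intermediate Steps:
m(v) = -16 (m(v) = 2*(-8) = -16)
y(k, R) = 4/69 - 108/k (y(k, R) = -4*(-1/69) - 108/k = 4/69 - 108/k)
f(W, J) = 15 + J
z(T, K) = -4 (z(T, K) = 2*(-2) = -4)
z(-215, f(-3, 0)) + y(m(3 - 1), -167) = -4 + (4/69 - 108/(-16)) = -4 + (4/69 - 108*(-1/16)) = -4 + (4/69 + 27/4) = -4 + 1879/276 = 775/276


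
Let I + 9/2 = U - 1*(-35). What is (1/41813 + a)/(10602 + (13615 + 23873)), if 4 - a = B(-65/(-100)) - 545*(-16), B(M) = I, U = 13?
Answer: -146504389/804314868 ≈ -0.18215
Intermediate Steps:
I = 87/2 (I = -9/2 + (13 - 1*(-35)) = -9/2 + (13 + 35) = -9/2 + 48 = 87/2 ≈ 43.500)
B(M) = 87/2
a = -17519/2 (a = 4 - (87/2 - 545*(-16)) = 4 - (87/2 + 8720) = 4 - 1*17527/2 = 4 - 17527/2 = -17519/2 ≈ -8759.5)
(1/41813 + a)/(10602 + (13615 + 23873)) = (1/41813 - 17519/2)/(10602 + (13615 + 23873)) = (1/41813 - 17519/2)/(10602 + 37488) = -732521945/83626/48090 = -732521945/83626*1/48090 = -146504389/804314868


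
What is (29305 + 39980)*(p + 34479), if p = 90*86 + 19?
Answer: 2926459830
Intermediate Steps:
p = 7759 (p = 7740 + 19 = 7759)
(29305 + 39980)*(p + 34479) = (29305 + 39980)*(7759 + 34479) = 69285*42238 = 2926459830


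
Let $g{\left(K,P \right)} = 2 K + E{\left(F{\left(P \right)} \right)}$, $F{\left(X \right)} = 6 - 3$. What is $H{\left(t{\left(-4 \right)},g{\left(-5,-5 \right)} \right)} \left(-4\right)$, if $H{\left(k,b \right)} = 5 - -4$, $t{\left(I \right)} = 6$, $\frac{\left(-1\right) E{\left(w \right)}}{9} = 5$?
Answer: $-36$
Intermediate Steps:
$F{\left(X \right)} = 3$ ($F{\left(X \right)} = 6 - 3 = 3$)
$E{\left(w \right)} = -45$ ($E{\left(w \right)} = \left(-9\right) 5 = -45$)
$g{\left(K,P \right)} = -45 + 2 K$ ($g{\left(K,P \right)} = 2 K - 45 = -45 + 2 K$)
$H{\left(k,b \right)} = 9$ ($H{\left(k,b \right)} = 5 + 4 = 9$)
$H{\left(t{\left(-4 \right)},g{\left(-5,-5 \right)} \right)} \left(-4\right) = 9 \left(-4\right) = -36$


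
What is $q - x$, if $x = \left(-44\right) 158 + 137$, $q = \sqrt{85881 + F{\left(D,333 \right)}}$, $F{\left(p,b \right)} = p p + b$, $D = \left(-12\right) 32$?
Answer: $6815 + \sqrt{233670} \approx 7298.4$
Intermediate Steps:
$D = -384$
$F{\left(p,b \right)} = b + p^{2}$ ($F{\left(p,b \right)} = p^{2} + b = b + p^{2}$)
$q = \sqrt{233670}$ ($q = \sqrt{85881 + \left(333 + \left(-384\right)^{2}\right)} = \sqrt{85881 + \left(333 + 147456\right)} = \sqrt{85881 + 147789} = \sqrt{233670} \approx 483.39$)
$x = -6815$ ($x = -6952 + 137 = -6815$)
$q - x = \sqrt{233670} - -6815 = \sqrt{233670} + 6815 = 6815 + \sqrt{233670}$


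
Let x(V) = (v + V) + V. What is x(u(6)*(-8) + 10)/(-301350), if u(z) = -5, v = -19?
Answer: -27/100450 ≈ -0.00026879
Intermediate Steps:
x(V) = -19 + 2*V (x(V) = (-19 + V) + V = -19 + 2*V)
x(u(6)*(-8) + 10)/(-301350) = (-19 + 2*(-5*(-8) + 10))/(-301350) = (-19 + 2*(40 + 10))*(-1/301350) = (-19 + 2*50)*(-1/301350) = (-19 + 100)*(-1/301350) = 81*(-1/301350) = -27/100450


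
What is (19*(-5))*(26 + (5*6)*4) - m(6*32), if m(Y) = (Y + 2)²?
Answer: -51506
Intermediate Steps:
m(Y) = (2 + Y)²
(19*(-5))*(26 + (5*6)*4) - m(6*32) = (19*(-5))*(26 + (5*6)*4) - (2 + 6*32)² = -95*(26 + 30*4) - (2 + 192)² = -95*(26 + 120) - 1*194² = -95*146 - 1*37636 = -13870 - 37636 = -51506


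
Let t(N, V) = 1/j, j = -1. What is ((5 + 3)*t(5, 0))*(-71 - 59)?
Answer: 1040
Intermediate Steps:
t(N, V) = -1 (t(N, V) = 1/(-1) = -1)
((5 + 3)*t(5, 0))*(-71 - 59) = ((5 + 3)*(-1))*(-71 - 59) = (8*(-1))*(-130) = -8*(-130) = 1040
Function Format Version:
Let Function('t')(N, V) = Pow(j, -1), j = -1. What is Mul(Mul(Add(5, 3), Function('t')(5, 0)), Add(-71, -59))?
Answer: 1040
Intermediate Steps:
Function('t')(N, V) = -1 (Function('t')(N, V) = Pow(-1, -1) = -1)
Mul(Mul(Add(5, 3), Function('t')(5, 0)), Add(-71, -59)) = Mul(Mul(Add(5, 3), -1), Add(-71, -59)) = Mul(Mul(8, -1), -130) = Mul(-8, -130) = 1040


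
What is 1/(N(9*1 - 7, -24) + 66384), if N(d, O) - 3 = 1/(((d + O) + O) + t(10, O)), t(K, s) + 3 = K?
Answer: 39/2589092 ≈ 1.5063e-5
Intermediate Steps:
t(K, s) = -3 + K
N(d, O) = 3 + 1/(7 + d + 2*O) (N(d, O) = 3 + 1/(((d + O) + O) + (-3 + 10)) = 3 + 1/(((O + d) + O) + 7) = 3 + 1/((d + 2*O) + 7) = 3 + 1/(7 + d + 2*O))
1/(N(9*1 - 7, -24) + 66384) = 1/((22 + 3*(9*1 - 7) + 6*(-24))/(7 + (9*1 - 7) + 2*(-24)) + 66384) = 1/((22 + 3*(9 - 7) - 144)/(7 + (9 - 7) - 48) + 66384) = 1/((22 + 3*2 - 144)/(7 + 2 - 48) + 66384) = 1/((22 + 6 - 144)/(-39) + 66384) = 1/(-1/39*(-116) + 66384) = 1/(116/39 + 66384) = 1/(2589092/39) = 39/2589092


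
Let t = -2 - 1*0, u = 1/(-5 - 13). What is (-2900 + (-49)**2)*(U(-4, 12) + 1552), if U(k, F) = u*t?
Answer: -6970531/9 ≈ -7.7450e+5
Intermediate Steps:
u = -1/18 (u = 1/(-18) = -1/18 ≈ -0.055556)
t = -2 (t = -2 + 0 = -2)
U(k, F) = 1/9 (U(k, F) = -1/18*(-2) = 1/9)
(-2900 + (-49)**2)*(U(-4, 12) + 1552) = (-2900 + (-49)**2)*(1/9 + 1552) = (-2900 + 2401)*(13969/9) = -499*13969/9 = -6970531/9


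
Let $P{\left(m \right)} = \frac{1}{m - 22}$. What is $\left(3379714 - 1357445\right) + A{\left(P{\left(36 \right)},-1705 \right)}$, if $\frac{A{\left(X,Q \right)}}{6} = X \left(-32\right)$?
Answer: $\frac{14155787}{7} \approx 2.0223 \cdot 10^{6}$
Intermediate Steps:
$P{\left(m \right)} = \frac{1}{-22 + m}$
$A{\left(X,Q \right)} = - 192 X$ ($A{\left(X,Q \right)} = 6 X \left(-32\right) = 6 \left(- 32 X\right) = - 192 X$)
$\left(3379714 - 1357445\right) + A{\left(P{\left(36 \right)},-1705 \right)} = \left(3379714 - 1357445\right) - \frac{192}{-22 + 36} = 2022269 - \frac{192}{14} = 2022269 - \frac{96}{7} = \frac{14155787}{7}$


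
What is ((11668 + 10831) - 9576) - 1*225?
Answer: 12698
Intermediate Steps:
((11668 + 10831) - 9576) - 1*225 = (22499 - 9576) - 225 = 12923 - 225 = 12698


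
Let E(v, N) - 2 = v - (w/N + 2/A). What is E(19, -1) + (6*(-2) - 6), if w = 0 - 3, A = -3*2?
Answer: ⅓ ≈ 0.33333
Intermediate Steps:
A = -6
w = -3
E(v, N) = 7/3 + v + 3/N (E(v, N) = 2 + (v - (-3/N + 2/(-6))) = 2 + (v - (-3/N + 2*(-⅙))) = 2 + (v - (-3/N - ⅓)) = 2 + (v - (-⅓ - 3/N)) = 2 + (v + (⅓ + 3/N)) = 2 + (⅓ + v + 3/N) = 7/3 + v + 3/N)
E(19, -1) + (6*(-2) - 6) = (7/3 + 19 + 3/(-1)) + (6*(-2) - 6) = (7/3 + 19 + 3*(-1)) + (-12 - 6) = (7/3 + 19 - 3) - 18 = 55/3 - 18 = ⅓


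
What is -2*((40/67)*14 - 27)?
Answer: 2498/67 ≈ 37.284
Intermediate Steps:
-2*((40/67)*14 - 27) = -2*(560/67 - 27) = -2*(-1249/67) = 2498/67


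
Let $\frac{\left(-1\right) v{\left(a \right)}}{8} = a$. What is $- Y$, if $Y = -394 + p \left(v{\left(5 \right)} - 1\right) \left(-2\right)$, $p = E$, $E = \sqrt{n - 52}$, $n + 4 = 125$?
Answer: $394 - 82 \sqrt{69} \approx -287.14$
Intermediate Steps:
$n = 121$ ($n = -4 + 125 = 121$)
$v{\left(a \right)} = - 8 a$
$E = \sqrt{69}$ ($E = \sqrt{121 - 52} = \sqrt{69} \approx 8.3066$)
$p = \sqrt{69} \approx 8.3066$
$Y = -394 + 82 \sqrt{69}$ ($Y = -394 + \sqrt{69} \left(\left(-8\right) 5 - 1\right) \left(-2\right) = -394 + \sqrt{69} \left(-40 - 1\right) \left(-2\right) = -394 + \sqrt{69} \left(\left(-41\right) \left(-2\right)\right) = -394 + \sqrt{69} \cdot 82 = -394 + 82 \sqrt{69} \approx 287.14$)
$- Y = - (-394 + 82 \sqrt{69}) = 394 - 82 \sqrt{69}$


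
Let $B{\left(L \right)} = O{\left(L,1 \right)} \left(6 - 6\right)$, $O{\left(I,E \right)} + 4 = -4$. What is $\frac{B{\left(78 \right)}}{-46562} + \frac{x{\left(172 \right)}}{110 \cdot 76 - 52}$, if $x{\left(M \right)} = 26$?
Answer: $\frac{13}{4154} \approx 0.0031295$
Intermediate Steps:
$O{\left(I,E \right)} = -8$ ($O{\left(I,E \right)} = -4 - 4 = -8$)
$B{\left(L \right)} = 0$ ($B{\left(L \right)} = - 8 \left(6 - 6\right) = \left(-8\right) 0 = 0$)
$\frac{B{\left(78 \right)}}{-46562} + \frac{x{\left(172 \right)}}{110 \cdot 76 - 52} = \frac{0}{-46562} + \frac{26}{110 \cdot 76 - 52} = 0 \left(- \frac{1}{46562}\right) + \frac{26}{8360 - 52} = 0 + \frac{26}{8308} = 0 + 26 \cdot \frac{1}{8308} = 0 + \frac{13}{4154} = \frac{13}{4154}$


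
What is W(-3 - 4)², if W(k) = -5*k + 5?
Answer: 1600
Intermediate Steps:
W(k) = 5 - 5*k
W(-3 - 4)² = (5 - 5*(-3 - 4))² = (5 - 5*(-7))² = (5 + 35)² = 40² = 1600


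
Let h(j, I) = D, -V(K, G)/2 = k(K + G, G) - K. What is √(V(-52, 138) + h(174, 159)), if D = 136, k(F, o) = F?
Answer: 2*I*√35 ≈ 11.832*I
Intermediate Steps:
V(K, G) = -2*G (V(K, G) = -2*((K + G) - K) = -2*((G + K) - K) = -2*G)
h(j, I) = 136
√(V(-52, 138) + h(174, 159)) = √(-2*138 + 136) = √(-276 + 136) = √(-140) = 2*I*√35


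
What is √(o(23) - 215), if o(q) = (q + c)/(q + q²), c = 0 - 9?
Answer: I*√4093977/138 ≈ 14.662*I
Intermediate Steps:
c = -9
o(q) = (-9 + q)/(q + q²) (o(q) = (q - 9)/(q + q²) = (-9 + q)/(q + q²))
√(o(23) - 215) = √((-9 + 23)/(23*(1 + 23)) - 215) = √((1/23)*14/24 - 215) = √((1/23)*(1/24)*14 - 215) = √(7/276 - 215) = √(-59333/276) = I*√4093977/138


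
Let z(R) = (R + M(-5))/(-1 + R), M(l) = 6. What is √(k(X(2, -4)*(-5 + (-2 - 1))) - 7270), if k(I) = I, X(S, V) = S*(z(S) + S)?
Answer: I*√7430 ≈ 86.198*I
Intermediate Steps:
z(R) = (6 + R)/(-1 + R) (z(R) = (R + 6)/(-1 + R) = (6 + R)/(-1 + R))
X(S, V) = S*(S + (6 + S)/(-1 + S)) (X(S, V) = S*((6 + S)/(-1 + S) + S) = S*(S + (6 + S)/(-1 + S)))
√(k(X(2, -4)*(-5 + (-2 - 1))) - 7270) = √((2*(6 + 2²)/(-1 + 2))*(-5 + (-2 - 1)) - 7270) = √((2*(6 + 4)/1)*(-5 - 3) - 7270) = √((2*1*10)*(-8) - 7270) = √(20*(-8) - 7270) = √(-160 - 7270) = √(-7430) = I*√7430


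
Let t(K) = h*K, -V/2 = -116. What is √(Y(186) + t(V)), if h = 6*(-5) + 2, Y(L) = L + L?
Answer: 2*I*√1531 ≈ 78.256*I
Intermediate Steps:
V = 232 (V = -2*(-116) = 232)
Y(L) = 2*L
h = -28 (h = -30 + 2 = -28)
t(K) = -28*K
√(Y(186) + t(V)) = √(2*186 - 28*232) = √(372 - 6496) = √(-6124) = 2*I*√1531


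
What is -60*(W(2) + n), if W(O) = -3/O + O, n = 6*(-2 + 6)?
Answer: -1470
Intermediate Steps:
n = 24 (n = 6*4 = 24)
W(O) = O - 3/O
-60*(W(2) + n) = -60*((2 - 3/2) + 24) = -60*(1/2 + 24) = -60*49/2 = -1470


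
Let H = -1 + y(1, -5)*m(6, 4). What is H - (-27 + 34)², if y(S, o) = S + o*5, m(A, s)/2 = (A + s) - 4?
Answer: -338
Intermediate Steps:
m(A, s) = -8 + 2*A + 2*s (m(A, s) = 2*((A + s) - 4) = 2*(-4 + A + s) = -8 + 2*A + 2*s)
y(S, o) = S + 5*o
H = -289 (H = -1 + (1 + 5*(-5))*(-8 + 2*6 + 2*4) = -1 + (1 - 25)*(-8 + 12 + 8) = -1 - 24*12 = -1 - 288 = -289)
H - (-27 + 34)² = -289 - (-27 + 34)² = -289 - 1*7² = -289 - 1*49 = -289 - 49 = -338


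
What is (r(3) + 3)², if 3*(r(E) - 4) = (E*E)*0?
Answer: 49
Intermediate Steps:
r(E) = 4 (r(E) = 4 + ((E*E)*0)/3 = 4 + (E²*0)/3 = 4 + (⅓)*0 = 4 + 0 = 4)
(r(3) + 3)² = (4 + 3)² = 7² = 49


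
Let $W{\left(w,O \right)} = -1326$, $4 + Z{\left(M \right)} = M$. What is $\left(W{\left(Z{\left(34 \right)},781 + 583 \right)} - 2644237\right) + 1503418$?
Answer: $-1142145$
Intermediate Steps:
$Z{\left(M \right)} = -4 + M$
$\left(W{\left(Z{\left(34 \right)},781 + 583 \right)} - 2644237\right) + 1503418 = \left(-1326 - 2644237\right) + 1503418 = -2645563 + 1503418 = -1142145$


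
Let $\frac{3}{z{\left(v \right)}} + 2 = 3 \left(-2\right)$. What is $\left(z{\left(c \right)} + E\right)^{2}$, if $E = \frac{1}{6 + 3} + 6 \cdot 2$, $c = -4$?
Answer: $\frac{714025}{5184} \approx 137.74$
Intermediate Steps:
$z{\left(v \right)} = - \frac{3}{8}$ ($z{\left(v \right)} = \frac{3}{-2 + 3 \left(-2\right)} = \frac{3}{-2 - 6} = \frac{3}{-8} = 3 \left(- \frac{1}{8}\right) = - \frac{3}{8}$)
$E = \frac{109}{9}$ ($E = \frac{1}{9} + 12 = \frac{109}{9} \approx 12.111$)
$\left(z{\left(c \right)} + E\right)^{2} = \left(- \frac{3}{8} + \frac{109}{9}\right)^{2} = \left(\frac{845}{72}\right)^{2} = \frac{714025}{5184}$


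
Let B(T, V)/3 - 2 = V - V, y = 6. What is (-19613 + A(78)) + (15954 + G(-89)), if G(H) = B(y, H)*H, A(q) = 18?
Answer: -4175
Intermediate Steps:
B(T, V) = 6 (B(T, V) = 6 + 3*(V - V) = 6 + 3*0 = 6 + 0 = 6)
G(H) = 6*H
(-19613 + A(78)) + (15954 + G(-89)) = (-19613 + 18) + (15954 + 6*(-89)) = -19595 + (15954 - 534) = -19595 + 15420 = -4175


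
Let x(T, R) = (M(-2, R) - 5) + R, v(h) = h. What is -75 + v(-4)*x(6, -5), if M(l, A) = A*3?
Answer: 25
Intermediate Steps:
M(l, A) = 3*A
x(T, R) = -5 + 4*R (x(T, R) = (3*R - 5) + R = (-5 + 3*R) + R = -5 + 4*R)
-75 + v(-4)*x(6, -5) = -75 - 4*(-5 + 4*(-5)) = -75 - 4*(-5 - 20) = -75 - 4*(-25) = -75 + 100 = 25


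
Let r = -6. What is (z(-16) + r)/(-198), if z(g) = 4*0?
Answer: 1/33 ≈ 0.030303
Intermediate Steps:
z(g) = 0
(z(-16) + r)/(-198) = (0 - 6)/(-198) = -1/198*(-6) = 1/33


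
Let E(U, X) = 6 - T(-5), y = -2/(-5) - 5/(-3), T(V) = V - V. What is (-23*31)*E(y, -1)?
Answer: -4278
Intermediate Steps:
T(V) = 0
y = 31/15 (y = -2*(-1/5) - 5*(-1/3) = 2/5 + 5/3 = 31/15 ≈ 2.0667)
E(U, X) = 6 (E(U, X) = 6 - 1*0 = 6 + 0 = 6)
(-23*31)*E(y, -1) = -23*31*6 = -713*6 = -4278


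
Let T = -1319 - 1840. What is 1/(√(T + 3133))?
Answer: -I*√26/26 ≈ -0.19612*I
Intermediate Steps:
T = -3159
1/(√(T + 3133)) = 1/(√(-3159 + 3133)) = 1/(√(-26)) = 1/(I*√26) = -I*√26/26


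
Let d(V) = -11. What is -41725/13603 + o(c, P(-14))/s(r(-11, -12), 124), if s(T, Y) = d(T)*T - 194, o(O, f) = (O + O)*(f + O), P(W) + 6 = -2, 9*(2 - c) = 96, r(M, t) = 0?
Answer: -54109825/11875419 ≈ -4.5565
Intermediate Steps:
c = -26/3 (c = 2 - ⅑*96 = 2 - 32/3 = -26/3 ≈ -8.6667)
P(W) = -8 (P(W) = -6 - 2 = -8)
o(O, f) = 2*O*(O + f) (o(O, f) = (2*O)*(O + f) = 2*O*(O + f))
s(T, Y) = -194 - 11*T (s(T, Y) = -11*T - 194 = -194 - 11*T)
-41725/13603 + o(c, P(-14))/s(r(-11, -12), 124) = -41725/13603 + (2*(-26/3)*(-26/3 - 8))/(-194 - 11*0) = -41725*1/13603 + (2*(-26/3)*(-50/3))/(-194 + 0) = -41725/13603 + (2600/9)/(-194) = -41725/13603 + (2600/9)*(-1/194) = -41725/13603 - 1300/873 = -54109825/11875419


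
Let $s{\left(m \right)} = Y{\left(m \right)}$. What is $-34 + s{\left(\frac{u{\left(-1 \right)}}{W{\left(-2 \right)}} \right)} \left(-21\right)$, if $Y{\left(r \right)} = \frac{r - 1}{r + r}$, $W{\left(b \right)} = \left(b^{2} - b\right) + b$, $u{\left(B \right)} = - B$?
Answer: $- \frac{5}{2} \approx -2.5$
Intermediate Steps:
$W{\left(b \right)} = b^{2}$
$Y{\left(r \right)} = \frac{-1 + r}{2 r}$
$s{\left(m \right)} = \frac{-1 + m}{2 m}$
$-34 + s{\left(\frac{u{\left(-1 \right)}}{W{\left(-2 \right)}} \right)} \left(-21\right) = -34 + \frac{-1 + \frac{\left(-1\right) \left(-1\right)}{\left(-2\right)^{2}}}{2 \frac{\left(-1\right) \left(-1\right)}{\left(-2\right)^{2}}} \left(-21\right) = -34 + \frac{-1 + 1 \cdot \frac{1}{4}}{2 \cdot 1 \cdot \frac{1}{4}} \left(-21\right) = -34 + \frac{\frac{1}{\frac{1}{4}} \left(-1 + \frac{1}{4}\right)}{2} \left(-21\right) = -34 + \frac{1}{2} \cdot 4 \left(- \frac{3}{4}\right) \left(-21\right) = -34 - - \frac{63}{2} = -34 + \frac{63}{2} = - \frac{5}{2}$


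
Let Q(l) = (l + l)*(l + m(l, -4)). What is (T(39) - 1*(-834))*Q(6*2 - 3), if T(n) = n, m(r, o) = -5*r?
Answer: -565704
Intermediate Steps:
Q(l) = -8*l² (Q(l) = (l + l)*(l - 5*l) = (2*l)*(-4*l) = -8*l²)
(T(39) - 1*(-834))*Q(6*2 - 3) = (39 - 1*(-834))*(-8*(6*2 - 3)²) = (39 + 834)*(-8*(12 - 3)²) = 873*(-8*9²) = 873*(-8*81) = 873*(-648) = -565704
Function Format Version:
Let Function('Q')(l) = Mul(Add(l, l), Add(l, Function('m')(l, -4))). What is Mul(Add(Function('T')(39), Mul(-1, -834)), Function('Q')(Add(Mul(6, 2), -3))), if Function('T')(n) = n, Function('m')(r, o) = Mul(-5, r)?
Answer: -565704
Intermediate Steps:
Function('Q')(l) = Mul(-8, Pow(l, 2)) (Function('Q')(l) = Mul(Add(l, l), Add(l, Mul(-5, l))) = Mul(Mul(2, l), Mul(-4, l)) = Mul(-8, Pow(l, 2)))
Mul(Add(Function('T')(39), Mul(-1, -834)), Function('Q')(Add(Mul(6, 2), -3))) = Mul(Add(39, Mul(-1, -834)), Mul(-8, Pow(Add(Mul(6, 2), -3), 2))) = Mul(Add(39, 834), Mul(-8, Pow(Add(12, -3), 2))) = Mul(873, Mul(-8, Pow(9, 2))) = Mul(873, Mul(-8, 81)) = Mul(873, -648) = -565704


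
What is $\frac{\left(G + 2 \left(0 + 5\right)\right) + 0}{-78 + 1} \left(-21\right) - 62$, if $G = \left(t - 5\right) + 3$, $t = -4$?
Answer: $- \frac{670}{11} \approx -60.909$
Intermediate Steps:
$G = -6$ ($G = \left(-4 - 5\right) + 3 = -9 + 3 = -6$)
$\frac{\left(G + 2 \left(0 + 5\right)\right) + 0}{-78 + 1} \left(-21\right) - 62 = \frac{\left(-6 + 2 \left(0 + 5\right)\right) + 0}{-78 + 1} \left(-21\right) - 62 = \frac{\left(-6 + 2 \cdot 5\right) + 0}{-77} \left(-21\right) - 62 = \left(\left(-6 + 10\right) + 0\right) \left(- \frac{1}{77}\right) \left(-21\right) - 62 = \left(4 + 0\right) \left(- \frac{1}{77}\right) \left(-21\right) - 62 = 4 \left(- \frac{1}{77}\right) \left(-21\right) - 62 = \left(- \frac{4}{77}\right) \left(-21\right) - 62 = \frac{12}{11} - 62 = - \frac{670}{11}$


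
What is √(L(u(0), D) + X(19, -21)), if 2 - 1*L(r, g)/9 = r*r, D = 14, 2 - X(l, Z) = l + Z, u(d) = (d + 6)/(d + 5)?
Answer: √226/5 ≈ 3.0067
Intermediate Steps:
u(d) = (6 + d)/(5 + d)
X(l, Z) = 2 - Z - l (X(l, Z) = 2 - (l + Z) = 2 - (Z + l) = 2 + (-Z - l) = 2 - Z - l)
L(r, g) = 18 - 9*r² (L(r, g) = 18 - 9*r*r = 18 - 9*r²)
√(L(u(0), D) + X(19, -21)) = √((18 - 9*(6 + 0)²/(5 + 0)²) + (2 - 1*(-21) - 1*19)) = √((18 - 9*(6/5)²) + (2 + 21 - 19)) = √((18 - 9*((⅕)*6)²) + 4) = √((18 - 9*(6/5)²) + 4) = √((18 - 9*36/25) + 4) = √((18 - 324/25) + 4) = √(126/25 + 4) = √(226/25) = √226/5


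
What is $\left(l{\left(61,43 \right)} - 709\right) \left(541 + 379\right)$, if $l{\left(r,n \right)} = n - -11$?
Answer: $-602600$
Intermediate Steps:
$l{\left(r,n \right)} = 11 + n$ ($l{\left(r,n \right)} = n + 11 = 11 + n$)
$\left(l{\left(61,43 \right)} - 709\right) \left(541 + 379\right) = \left(\left(11 + 43\right) - 709\right) \left(541 + 379\right) = \left(54 - 709\right) 920 = \left(-655\right) 920 = -602600$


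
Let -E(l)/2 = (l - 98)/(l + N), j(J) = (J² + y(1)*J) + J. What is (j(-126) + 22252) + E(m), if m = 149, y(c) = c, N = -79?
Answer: 1325609/35 ≈ 37875.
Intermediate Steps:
j(J) = J² + 2*J (j(J) = (J² + 1*J) + J = (J² + J) + J = (J + J²) + J = J² + 2*J)
E(l) = -2*(-98 + l)/(-79 + l) (E(l) = -2*(l - 98)/(l - 79) = -2*(-98 + l)/(-79 + l))
(j(-126) + 22252) + E(m) = (-126*(2 - 126) + 22252) + 2*(98 - 1*149)/(-79 + 149) = (-126*(-124) + 22252) + 2*(98 - 149)/70 = (15624 + 22252) + 2*(1/70)*(-51) = 37876 - 51/35 = 1325609/35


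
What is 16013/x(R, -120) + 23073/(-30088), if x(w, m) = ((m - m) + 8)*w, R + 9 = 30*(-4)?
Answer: -31600655/1940676 ≈ -16.283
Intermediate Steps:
R = -129 (R = -9 + 30*(-4) = -9 - 120 = -129)
x(w, m) = 8*w (x(w, m) = (0 + 8)*w = 8*w)
16013/x(R, -120) + 23073/(-30088) = 16013/((8*(-129))) + 23073/(-30088) = 16013/(-1032) + 23073*(-1/30088) = 16013*(-1/1032) - 23073/30088 = -16013/1032 - 23073/30088 = -31600655/1940676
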